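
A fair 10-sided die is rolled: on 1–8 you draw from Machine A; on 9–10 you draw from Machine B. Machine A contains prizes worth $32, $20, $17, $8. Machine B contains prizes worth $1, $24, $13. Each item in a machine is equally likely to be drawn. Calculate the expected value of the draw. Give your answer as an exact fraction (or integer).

E[X | Machine A] = (32 + 20 + 17 + 8)/4 = 77/4
E[X | Machine B] = (1 + 24 + 13)/3 = 38/3
E[X] = (4/5)·77/4 + (1/5)·38/3 = 269/15

269/15 dollars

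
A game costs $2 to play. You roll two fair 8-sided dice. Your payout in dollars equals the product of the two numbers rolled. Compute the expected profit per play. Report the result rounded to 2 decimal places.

Distribution of the product of the two numbers rolled: 1 w.p. 1/64, 2 w.p. 1/32, 3 w.p. 1/32, 4 w.p. 3/64, 5 w.p. 1/32, 6 w.p. 1/16, …
E[payout] = (1/64)·1 + (1/32)·2 + (1/32)·3 + (3/64)·4 + (1/32)·5 + (1/16)·6 + (1/32)·7 + (1/16)·8 + (1/64)·9 + (1/32)·10 + (1/16)·12 + (1/32)·14 + (1/32)·15 + (3/64)·16 + (1/32)·18 + (1/32)·20 + (1/32)·21 + (1/16)·24 + (1/64)·25 + (1/32)·28 + (1/32)·30 + (1/32)·32 + (1/32)·35 + (1/64)·36 + (1/32)·40 + (1/32)·42 + (1/32)·48 + (1/64)·49 + (1/32)·56 + (1/64)·64 = 81/4
Expected profit = 81/4 − 2 = 73/4 ≈ $18.25

$18.25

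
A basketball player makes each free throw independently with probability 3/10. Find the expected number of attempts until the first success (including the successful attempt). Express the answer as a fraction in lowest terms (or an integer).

10/3

For a geometric distribution, E[trials] = 1/p = 1/(3/10) = 10/3.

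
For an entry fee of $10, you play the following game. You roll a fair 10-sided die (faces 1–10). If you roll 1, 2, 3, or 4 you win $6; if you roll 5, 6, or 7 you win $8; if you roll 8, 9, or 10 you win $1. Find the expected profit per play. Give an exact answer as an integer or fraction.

-49/10 dollars

E[payout] = (3/10)·1 + (2/5)·6 + (3/10)·8 = 51/10
Expected profit = 51/10 − 10 = -49/10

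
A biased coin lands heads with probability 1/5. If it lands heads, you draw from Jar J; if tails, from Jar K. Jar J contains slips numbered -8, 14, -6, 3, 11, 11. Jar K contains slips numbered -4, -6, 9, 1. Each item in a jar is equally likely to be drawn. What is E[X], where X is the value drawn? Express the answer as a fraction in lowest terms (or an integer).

E[X | Jar J] = (-8 + 14 − 6 + 3 + 11 + 11)/6 = 25/6
E[X | Jar K] = (-4 − 6 + 9 + 1)/4 = 0
E[X] = (1/5)·25/6 + (4/5)·0 = 5/6

5/6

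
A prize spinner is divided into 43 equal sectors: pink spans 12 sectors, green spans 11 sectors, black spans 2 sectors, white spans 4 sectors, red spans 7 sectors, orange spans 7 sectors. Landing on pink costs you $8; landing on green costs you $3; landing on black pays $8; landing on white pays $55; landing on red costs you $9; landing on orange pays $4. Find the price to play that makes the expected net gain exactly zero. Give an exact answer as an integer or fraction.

E[payout] = (12/43)·(-8) + (11/43)·(-3) + (2/43)·8 + (4/43)·55 + (7/43)·(-9) + (7/43)·4 = 72/43
Fair fee = E[payout] = 72/43

72/43 dollars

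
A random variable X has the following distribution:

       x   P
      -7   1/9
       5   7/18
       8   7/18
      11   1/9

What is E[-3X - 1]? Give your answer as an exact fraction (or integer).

E[-3x-1] = (1/9)·20 + (7/18)·(-16) + (7/18)·(-25) + (1/9)·(-34)
     = -35/2

-35/2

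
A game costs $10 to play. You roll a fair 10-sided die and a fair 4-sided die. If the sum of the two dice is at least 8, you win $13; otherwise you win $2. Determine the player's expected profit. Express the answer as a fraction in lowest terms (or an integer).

-39/20 dollars

E[payout] = (9/20)·2 + (11/20)·13 = 161/20
Expected profit = 161/20 − 10 = -39/20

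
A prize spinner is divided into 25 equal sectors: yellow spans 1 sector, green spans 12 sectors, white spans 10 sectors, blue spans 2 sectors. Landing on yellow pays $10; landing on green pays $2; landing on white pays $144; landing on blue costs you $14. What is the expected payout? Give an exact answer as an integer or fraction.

E[payout] = (1/25)·10 + (12/25)·2 + (10/25)·144 + (2/25)·(-14) = 1446/25

1446/25 dollars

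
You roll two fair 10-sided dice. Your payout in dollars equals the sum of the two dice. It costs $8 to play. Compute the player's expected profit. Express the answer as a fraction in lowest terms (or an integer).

$3

Distribution of the sum of the two dice: 2 w.p. 1/100, 3 w.p. 1/50, 4 w.p. 3/100, 5 w.p. 1/25, 6 w.p. 1/20, 7 w.p. 3/50, …
E[payout] = (1/100)·2 + (1/50)·3 + (3/100)·4 + (1/25)·5 + (1/20)·6 + (3/50)·7 + (7/100)·8 + (2/25)·9 + (9/100)·10 + (1/10)·11 + (9/100)·12 + (2/25)·13 + (7/100)·14 + (3/50)·15 + (1/20)·16 + (1/25)·17 + (3/100)·18 + (1/50)·19 + (1/100)·20 = 11
Expected profit = 11 − 8 = 3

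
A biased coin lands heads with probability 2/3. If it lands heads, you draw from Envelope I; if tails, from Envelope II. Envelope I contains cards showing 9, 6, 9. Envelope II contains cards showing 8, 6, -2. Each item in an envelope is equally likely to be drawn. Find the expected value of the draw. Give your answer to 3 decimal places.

6.667

E[X | Envelope I] = (9 + 6 + 9)/3 = 8
E[X | Envelope II] = (8 + 6 − 2)/3 = 4
E[X] = (2/3)·8 + (1/3)·4 = 20/3 ≈ 6.667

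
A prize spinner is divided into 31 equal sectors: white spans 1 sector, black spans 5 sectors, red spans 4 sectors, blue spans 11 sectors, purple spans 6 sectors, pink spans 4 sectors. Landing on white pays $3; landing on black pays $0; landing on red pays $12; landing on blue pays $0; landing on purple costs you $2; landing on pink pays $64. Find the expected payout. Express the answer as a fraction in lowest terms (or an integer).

295/31 dollars

E[payout] = (1/31)·3 + (5/31)·0 + (4/31)·12 + (11/31)·0 + (6/31)·(-2) + (4/31)·64 = 295/31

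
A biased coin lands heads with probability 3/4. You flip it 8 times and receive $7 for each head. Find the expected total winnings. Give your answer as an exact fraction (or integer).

E[#heads] = 8·3/4 = 6 (linearity over flips).
E[winnings] = 7·6 = 42.

$42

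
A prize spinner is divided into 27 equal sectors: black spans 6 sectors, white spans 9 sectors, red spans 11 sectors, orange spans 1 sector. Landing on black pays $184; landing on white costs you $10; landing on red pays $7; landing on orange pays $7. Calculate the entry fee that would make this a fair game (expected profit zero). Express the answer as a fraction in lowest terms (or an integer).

122/3 dollars

E[payout] = (6/27)·184 + (9/27)·(-10) + (11/27)·7 + (1/27)·7 = 122/3
Fair fee = E[payout] = 122/3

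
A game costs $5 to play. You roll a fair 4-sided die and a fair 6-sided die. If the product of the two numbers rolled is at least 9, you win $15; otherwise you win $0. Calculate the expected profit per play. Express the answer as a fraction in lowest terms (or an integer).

5/4 dollars

E[payout] = (7/12)·0 + (5/12)·15 = 25/4
Expected profit = 25/4 − 5 = 5/4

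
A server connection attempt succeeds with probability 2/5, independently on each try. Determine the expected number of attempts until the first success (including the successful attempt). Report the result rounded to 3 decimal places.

2.500

For a geometric distribution, E[trials] = 1/p = 1/(2/5) = 5/2.
≈ 2.500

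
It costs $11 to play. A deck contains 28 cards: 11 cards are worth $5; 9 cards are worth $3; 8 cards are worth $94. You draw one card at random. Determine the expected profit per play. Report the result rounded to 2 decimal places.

$18.79

E[payout] = (11/28)·5 + (9/28)·3 + (8/28)·94 = 417/14
Expected profit = 417/14 − 11 = 263/14 ≈ $18.79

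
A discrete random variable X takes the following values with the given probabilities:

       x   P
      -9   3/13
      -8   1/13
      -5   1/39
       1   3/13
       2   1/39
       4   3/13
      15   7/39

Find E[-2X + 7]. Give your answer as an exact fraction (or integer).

E[-2x+7] = (3/13)·25 + (1/13)·23 + (1/39)·17 + (3/13)·5 + (1/39)·3 + (3/13)·(-1) + (7/39)·(-23)
     = 63/13

63/13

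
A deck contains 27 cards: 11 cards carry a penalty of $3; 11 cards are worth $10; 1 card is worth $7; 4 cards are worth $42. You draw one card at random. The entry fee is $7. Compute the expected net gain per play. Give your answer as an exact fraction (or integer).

7/3 dollars

E[payout] = (11/27)·(-3) + (11/27)·10 + (1/27)·7 + (4/27)·42 = 28/3
Expected profit = 28/3 − 7 = 7/3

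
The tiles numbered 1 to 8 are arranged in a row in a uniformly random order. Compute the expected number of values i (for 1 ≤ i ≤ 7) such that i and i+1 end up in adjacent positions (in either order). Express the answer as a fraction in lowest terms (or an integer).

For each i ∈ {1,…,7}, let Xᵢ = 1 if i and i+1 are adjacent. P(Xᵢ=1) = 2·(8−1)!/8! = 2/8.
By linearity, E[ΣXᵢ] = (7)·(2/8) = 7/4.

7/4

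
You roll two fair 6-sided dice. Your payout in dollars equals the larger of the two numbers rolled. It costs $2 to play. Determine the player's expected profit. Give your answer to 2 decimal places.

$2.47

Distribution of the larger of the two numbers rolled: 1 w.p. 1/36, 2 w.p. 1/12, 3 w.p. 5/36, 4 w.p. 7/36, 5 w.p. 1/4, 6 w.p. 11/36
E[payout] = (1/36)·1 + (1/12)·2 + (5/36)·3 + (7/36)·4 + (1/4)·5 + (11/36)·6 = 161/36
Expected profit = 161/36 − 2 = 89/36 ≈ $2.47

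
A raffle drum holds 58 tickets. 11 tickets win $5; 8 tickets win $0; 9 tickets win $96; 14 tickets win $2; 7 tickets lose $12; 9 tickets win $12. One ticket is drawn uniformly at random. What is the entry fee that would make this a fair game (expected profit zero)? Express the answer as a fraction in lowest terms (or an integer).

E[payout] = (11/58)·5 + (8/58)·0 + (9/58)·96 + (14/58)·2 + (7/58)·(-12) + (9/58)·12 = 971/58
Fair fee = E[payout] = 971/58

971/58 dollars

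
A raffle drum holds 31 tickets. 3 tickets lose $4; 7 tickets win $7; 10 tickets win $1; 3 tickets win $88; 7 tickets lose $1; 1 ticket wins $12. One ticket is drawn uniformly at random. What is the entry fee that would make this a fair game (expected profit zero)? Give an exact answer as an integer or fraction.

316/31 dollars

E[payout] = (3/31)·(-4) + (7/31)·7 + (10/31)·1 + (3/31)·88 + (7/31)·(-1) + (1/31)·12 = 316/31
Fair fee = E[payout] = 316/31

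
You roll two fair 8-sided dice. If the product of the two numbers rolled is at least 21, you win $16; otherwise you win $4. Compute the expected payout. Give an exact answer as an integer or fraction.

E[payout] = (19/32)·4 + (13/32)·16 = 71/8

71/8 dollars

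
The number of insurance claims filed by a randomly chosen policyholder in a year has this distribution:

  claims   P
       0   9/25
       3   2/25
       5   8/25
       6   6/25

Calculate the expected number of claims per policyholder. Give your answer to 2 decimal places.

E[X] = (9/25)·0 + (2/25)·3 + (8/25)·5 + (6/25)·6
     = 82/25 ≈ 3.28

3.28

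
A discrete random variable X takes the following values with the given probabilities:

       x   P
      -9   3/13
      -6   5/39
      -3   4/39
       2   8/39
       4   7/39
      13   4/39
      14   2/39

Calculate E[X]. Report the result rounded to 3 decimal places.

E[X] = (3/13)·(-9) + (5/39)·(-6) + (4/39)·(-3) + (8/39)·2 + (7/39)·4 + (4/39)·13 + (2/39)·14
     = 1/39 ≈ 0.026

0.026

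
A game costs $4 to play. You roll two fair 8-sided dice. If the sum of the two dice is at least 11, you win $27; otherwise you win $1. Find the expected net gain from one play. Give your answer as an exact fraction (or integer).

177/32 dollars

E[payout] = (43/64)·1 + (21/64)·27 = 305/32
Expected profit = 305/32 − 4 = 177/32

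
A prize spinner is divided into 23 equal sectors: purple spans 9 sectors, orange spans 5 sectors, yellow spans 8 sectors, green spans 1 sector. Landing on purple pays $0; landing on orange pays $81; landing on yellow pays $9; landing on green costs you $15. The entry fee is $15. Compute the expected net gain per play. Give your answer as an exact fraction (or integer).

117/23 dollars

E[payout] = (9/23)·0 + (5/23)·81 + (8/23)·9 + (1/23)·(-15) = 462/23
Expected profit = 462/23 − 15 = 117/23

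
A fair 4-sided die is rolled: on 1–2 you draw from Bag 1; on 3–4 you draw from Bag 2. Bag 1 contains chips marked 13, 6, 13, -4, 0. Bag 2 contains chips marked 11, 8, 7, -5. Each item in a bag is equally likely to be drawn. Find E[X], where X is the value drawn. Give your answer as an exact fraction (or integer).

E[X | Bag 1] = (13 + 6 + 13 − 4 + 0)/5 = 28/5
E[X | Bag 2] = (11 + 8 + 7 − 5)/4 = 21/4
E[X] = (1/2)·28/5 + (1/2)·21/4 = 217/40

217/40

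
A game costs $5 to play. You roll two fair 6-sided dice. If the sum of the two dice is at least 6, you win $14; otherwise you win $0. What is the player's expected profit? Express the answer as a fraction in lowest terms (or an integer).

46/9 dollars

E[payout] = (5/18)·0 + (13/18)·14 = 91/9
Expected profit = 91/9 − 5 = 46/9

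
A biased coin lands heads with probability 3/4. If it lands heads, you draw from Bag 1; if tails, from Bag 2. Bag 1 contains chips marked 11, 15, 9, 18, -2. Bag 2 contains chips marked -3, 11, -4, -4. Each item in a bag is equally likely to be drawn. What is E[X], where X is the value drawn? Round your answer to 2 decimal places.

E[X | Bag 1] = (11 + 15 + 9 + 18 − 2)/5 = 51/5
E[X | Bag 2] = (-3 + 11 − 4 − 4)/4 = 0
E[X] = (3/4)·51/5 + (1/4)·0 = 153/20 ≈ 7.65

7.65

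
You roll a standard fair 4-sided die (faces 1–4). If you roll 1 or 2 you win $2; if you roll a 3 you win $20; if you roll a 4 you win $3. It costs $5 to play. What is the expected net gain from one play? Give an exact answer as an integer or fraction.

7/4 dollars

E[payout] = (1/2)·2 + (1/4)·3 + (1/4)·20 = 27/4
Expected profit = 27/4 − 5 = 7/4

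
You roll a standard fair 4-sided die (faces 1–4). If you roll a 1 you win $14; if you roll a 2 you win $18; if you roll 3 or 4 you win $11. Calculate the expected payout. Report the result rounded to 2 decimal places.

E[payout] = (1/2)·11 + (1/4)·14 + (1/4)·18 = 27/2
≈ $13.50

$13.50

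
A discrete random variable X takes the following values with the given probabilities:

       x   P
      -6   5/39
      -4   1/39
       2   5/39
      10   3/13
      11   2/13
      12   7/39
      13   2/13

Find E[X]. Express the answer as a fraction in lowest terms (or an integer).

E[X] = (5/39)·(-6) + (1/39)·(-4) + (5/39)·2 + (3/13)·10 + (2/13)·11 + (7/39)·12 + (2/13)·13
     = 98/13

98/13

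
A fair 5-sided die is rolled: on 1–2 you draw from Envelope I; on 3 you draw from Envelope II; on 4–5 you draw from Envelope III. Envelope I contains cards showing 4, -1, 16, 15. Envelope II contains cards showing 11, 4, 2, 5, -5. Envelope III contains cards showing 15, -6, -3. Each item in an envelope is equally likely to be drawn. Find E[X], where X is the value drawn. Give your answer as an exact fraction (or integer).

E[X | Envelope I] = (4 − 1 + 16 + 15)/4 = 17/2
E[X | Envelope II] = (11 + 4 + 2 + 5 − 5)/5 = 17/5
E[X | Envelope III] = (15 − 6 − 3)/3 = 2
E[X] = (2/5)·17/2 + (1/5)·17/5 + (2/5)·2 = 122/25

122/25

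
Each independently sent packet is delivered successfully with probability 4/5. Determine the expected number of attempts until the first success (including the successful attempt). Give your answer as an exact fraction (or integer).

For a geometric distribution, E[trials] = 1/p = 1/(4/5) = 5/4.

5/4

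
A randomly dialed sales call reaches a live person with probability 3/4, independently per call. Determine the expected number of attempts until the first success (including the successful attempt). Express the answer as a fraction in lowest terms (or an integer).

4/3

For a geometric distribution, E[trials] = 1/p = 1/(3/4) = 4/3.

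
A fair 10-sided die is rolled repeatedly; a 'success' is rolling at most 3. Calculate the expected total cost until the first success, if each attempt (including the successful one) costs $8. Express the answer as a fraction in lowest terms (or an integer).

E[#attempts] = 1/p = 10/3; E[cost] = 8·10/3 = 80/3.

80/3 dollars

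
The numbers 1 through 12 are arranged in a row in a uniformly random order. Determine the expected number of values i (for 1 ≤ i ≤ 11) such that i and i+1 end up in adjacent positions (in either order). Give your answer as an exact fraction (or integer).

11/6

For each i ∈ {1,…,11}, let Xᵢ = 1 if i and i+1 are adjacent. P(Xᵢ=1) = 2·(12−1)!/12! = 2/12.
By linearity, E[ΣXᵢ] = (11)·(2/12) = 11/6.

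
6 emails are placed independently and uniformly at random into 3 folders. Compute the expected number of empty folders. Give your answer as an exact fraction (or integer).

Let Xⱼ=1 if folder j is empty. P(Xⱼ=1) = ((3-1)/3)^6 = 64/729.
By linearity, E[#empty] = 3·64/729 = 64/243.

64/243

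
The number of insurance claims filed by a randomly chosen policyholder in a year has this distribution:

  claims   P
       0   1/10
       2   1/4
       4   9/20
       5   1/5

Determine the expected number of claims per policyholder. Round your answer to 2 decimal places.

3.30

E[X] = (1/10)·0 + (1/4)·2 + (9/20)·4 + (1/5)·5
     = 33/10 ≈ 3.30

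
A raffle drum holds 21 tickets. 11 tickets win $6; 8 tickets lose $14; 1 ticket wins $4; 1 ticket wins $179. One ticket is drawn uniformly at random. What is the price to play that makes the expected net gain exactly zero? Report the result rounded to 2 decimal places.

E[payout] = (11/21)·6 + (8/21)·(-14) + (1/21)·4 + (1/21)·179 = 137/21
Fair fee = E[payout] = 137/21 ≈ $6.52

$6.52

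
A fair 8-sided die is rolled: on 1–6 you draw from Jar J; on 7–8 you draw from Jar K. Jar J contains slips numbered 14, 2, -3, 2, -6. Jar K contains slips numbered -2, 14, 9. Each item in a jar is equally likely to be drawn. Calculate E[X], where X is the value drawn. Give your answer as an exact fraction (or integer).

E[X | Jar J] = (14 + 2 − 3 + 2 − 6)/5 = 9/5
E[X | Jar K] = (-2 + 14 + 9)/3 = 7
E[X] = (3/4)·9/5 + (1/4)·7 = 31/10

31/10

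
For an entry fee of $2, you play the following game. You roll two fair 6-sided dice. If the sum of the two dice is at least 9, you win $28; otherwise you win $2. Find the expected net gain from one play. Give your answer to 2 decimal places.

E[payout] = (13/18)·2 + (5/18)·28 = 83/9
Expected profit = 83/9 − 2 = 65/9 ≈ $7.22

$7.22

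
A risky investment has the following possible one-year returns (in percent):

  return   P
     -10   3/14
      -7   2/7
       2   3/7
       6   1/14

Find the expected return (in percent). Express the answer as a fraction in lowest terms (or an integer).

E[X] = (3/14)·(-10) + (2/7)·(-7) + (3/7)·2 + (1/14)·6
     = -20/7

-20/7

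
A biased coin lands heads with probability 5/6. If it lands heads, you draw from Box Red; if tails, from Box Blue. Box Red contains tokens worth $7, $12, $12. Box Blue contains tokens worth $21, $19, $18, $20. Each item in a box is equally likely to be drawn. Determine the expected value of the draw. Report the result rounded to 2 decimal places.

$11.86

E[X | Box Red] = (7 + 12 + 12)/3 = 31/3
E[X | Box Blue] = (21 + 19 + 18 + 20)/4 = 39/2
E[X] = (5/6)·31/3 + (1/6)·39/2 = 427/36 ≈ 11.86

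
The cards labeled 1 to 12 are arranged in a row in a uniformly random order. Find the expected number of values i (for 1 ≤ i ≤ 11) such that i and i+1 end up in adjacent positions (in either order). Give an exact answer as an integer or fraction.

11/6

For each i ∈ {1,…,11}, let Xᵢ = 1 if i and i+1 are adjacent. P(Xᵢ=1) = 2·(12−1)!/12! = 2/12.
By linearity, E[ΣXᵢ] = (11)·(2/12) = 11/6.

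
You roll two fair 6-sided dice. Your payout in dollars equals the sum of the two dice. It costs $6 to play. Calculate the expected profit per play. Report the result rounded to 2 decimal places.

Distribution of the sum of the two dice: 2 w.p. 1/36, 3 w.p. 1/18, 4 w.p. 1/12, 5 w.p. 1/9, 6 w.p. 5/36, 7 w.p. 1/6, …
E[payout] = (1/36)·2 + (1/18)·3 + (1/12)·4 + (1/9)·5 + (5/36)·6 + (1/6)·7 + (5/36)·8 + (1/9)·9 + (1/12)·10 + (1/18)·11 + (1/36)·12 = 7
Expected profit = 7 − 6 = 1 ≈ $1.00

$1.00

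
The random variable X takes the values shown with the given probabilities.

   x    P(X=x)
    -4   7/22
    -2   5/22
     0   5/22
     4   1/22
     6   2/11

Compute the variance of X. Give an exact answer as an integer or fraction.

1581/121

E[X] = (7/22)·(-4) + (5/22)·(-2) + (5/22)·0 + (1/22)·4 + (2/11)·6 = -5/11
E[X²] = (7/22)·16 + (5/22)·4 + (5/22)·0 + (1/22)·16 + (2/11)·36 = 146/11
Var(X) = 146/11 − (-5/11)² = 1581/121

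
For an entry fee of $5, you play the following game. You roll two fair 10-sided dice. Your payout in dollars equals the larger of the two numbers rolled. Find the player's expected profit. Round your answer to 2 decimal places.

$2.15

Distribution of the larger of the two numbers rolled: 1 w.p. 1/100, 2 w.p. 3/100, 3 w.p. 1/20, 4 w.p. 7/100, 5 w.p. 9/100, 6 w.p. 11/100, …
E[payout] = (1/100)·1 + (3/100)·2 + (1/20)·3 + (7/100)·4 + (9/100)·5 + (11/100)·6 + (13/100)·7 + (3/20)·8 + (17/100)·9 + (19/100)·10 = 143/20
Expected profit = 143/20 − 5 = 43/20 ≈ $2.15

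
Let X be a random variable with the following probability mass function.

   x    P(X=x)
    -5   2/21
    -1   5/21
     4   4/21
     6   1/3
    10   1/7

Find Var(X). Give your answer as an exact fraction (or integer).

8762/441

E[X] = (2/21)·(-5) + (5/21)·(-1) + (4/21)·4 + (1/3)·6 + (1/7)·10 = 73/21
E[X²] = (2/21)·25 + (5/21)·1 + (4/21)·16 + (1/3)·36 + (1/7)·100 = 671/21
Var(X) = 671/21 − (73/21)² = 8762/441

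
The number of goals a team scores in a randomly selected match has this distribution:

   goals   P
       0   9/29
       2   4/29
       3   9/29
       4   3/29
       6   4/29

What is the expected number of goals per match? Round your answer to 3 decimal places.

E[X] = (9/29)·0 + (4/29)·2 + (9/29)·3 + (3/29)·4 + (4/29)·6
     = 71/29 ≈ 2.448

2.448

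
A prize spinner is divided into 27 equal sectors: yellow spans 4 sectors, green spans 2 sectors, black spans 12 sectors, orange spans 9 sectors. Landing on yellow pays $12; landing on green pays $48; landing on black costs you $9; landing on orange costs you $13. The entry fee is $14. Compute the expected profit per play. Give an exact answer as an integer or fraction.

-$17

E[payout] = (4/27)·12 + (2/27)·48 + (12/27)·(-9) + (9/27)·(-13) = -3
Expected profit = -3 − 14 = -17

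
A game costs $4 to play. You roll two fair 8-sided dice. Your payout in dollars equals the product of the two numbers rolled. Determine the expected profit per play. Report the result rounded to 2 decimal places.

Distribution of the product of the two numbers rolled: 1 w.p. 1/64, 2 w.p. 1/32, 3 w.p. 1/32, 4 w.p. 3/64, 5 w.p. 1/32, 6 w.p. 1/16, …
E[payout] = (1/64)·1 + (1/32)·2 + (1/32)·3 + (3/64)·4 + (1/32)·5 + (1/16)·6 + (1/32)·7 + (1/16)·8 + (1/64)·9 + (1/32)·10 + (1/16)·12 + (1/32)·14 + (1/32)·15 + (3/64)·16 + (1/32)·18 + (1/32)·20 + (1/32)·21 + (1/16)·24 + (1/64)·25 + (1/32)·28 + (1/32)·30 + (1/32)·32 + (1/32)·35 + (1/64)·36 + (1/32)·40 + (1/32)·42 + (1/32)·48 + (1/64)·49 + (1/32)·56 + (1/64)·64 = 81/4
Expected profit = 81/4 − 4 = 65/4 ≈ $16.25

$16.25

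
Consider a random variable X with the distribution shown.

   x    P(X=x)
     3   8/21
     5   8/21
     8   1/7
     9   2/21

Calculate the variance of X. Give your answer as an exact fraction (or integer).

1910/441

E[X] = (8/21)·3 + (8/21)·5 + (1/7)·8 + (2/21)·9 = 106/21
E[X²] = (8/21)·9 + (8/21)·25 + (1/7)·64 + (2/21)·81 = 626/21
Var(X) = 626/21 − (106/21)² = 1910/441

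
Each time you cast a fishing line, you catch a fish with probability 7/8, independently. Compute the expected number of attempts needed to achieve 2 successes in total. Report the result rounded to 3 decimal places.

2.286

By linearity (sum of 2 independent geometric waits), E[trials] = 2/p = 2/(7/8) = 16/7.
≈ 2.286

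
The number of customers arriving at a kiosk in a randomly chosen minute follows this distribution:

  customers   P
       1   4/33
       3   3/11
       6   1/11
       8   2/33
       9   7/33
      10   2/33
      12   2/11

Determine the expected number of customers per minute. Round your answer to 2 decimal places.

6.67

E[X] = (4/33)·1 + (3/11)·3 + (1/11)·6 + (2/33)·8 + (7/33)·9 + (2/33)·10 + (2/11)·12
     = 20/3 ≈ 6.67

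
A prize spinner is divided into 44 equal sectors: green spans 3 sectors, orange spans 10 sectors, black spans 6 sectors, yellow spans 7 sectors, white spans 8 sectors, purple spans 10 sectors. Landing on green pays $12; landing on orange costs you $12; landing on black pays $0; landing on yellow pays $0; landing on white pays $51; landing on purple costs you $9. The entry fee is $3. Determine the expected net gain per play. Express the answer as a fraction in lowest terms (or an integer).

E[payout] = (3/44)·12 + (10/44)·(-12) + (6/44)·0 + (7/44)·0 + (8/44)·51 + (10/44)·(-9) = 117/22
Expected profit = 117/22 − 3 = 51/22

51/22 dollars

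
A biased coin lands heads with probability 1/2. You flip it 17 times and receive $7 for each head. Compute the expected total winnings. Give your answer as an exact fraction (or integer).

E[#heads] = 17·1/2 = 17/2 (linearity over flips).
E[winnings] = 7·17/2 = 119/2.

119/2 dollars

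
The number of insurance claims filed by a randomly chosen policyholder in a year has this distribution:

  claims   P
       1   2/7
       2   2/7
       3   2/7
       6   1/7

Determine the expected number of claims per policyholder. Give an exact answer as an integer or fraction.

E[X] = (2/7)·1 + (2/7)·2 + (2/7)·3 + (1/7)·6
     = 18/7

18/7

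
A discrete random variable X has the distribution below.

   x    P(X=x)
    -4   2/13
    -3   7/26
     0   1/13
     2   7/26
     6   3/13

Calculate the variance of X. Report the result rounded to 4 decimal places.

E[X] = (2/13)·(-4) + (7/26)·(-3) + (1/13)·0 + (7/26)·2 + (3/13)·6 = 1/2
E[X²] = (2/13)·16 + (7/26)·9 + (1/13)·0 + (7/26)·4 + (3/13)·36 = 371/26
Var(X) = 371/26 − (1/2)² = 729/52 ≈ 14.0192

14.0192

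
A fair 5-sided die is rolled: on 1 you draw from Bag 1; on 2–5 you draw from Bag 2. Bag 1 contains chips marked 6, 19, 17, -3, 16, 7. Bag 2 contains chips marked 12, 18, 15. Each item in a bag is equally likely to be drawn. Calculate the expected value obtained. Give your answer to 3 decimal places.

E[X | Bag 1] = (6 + 19 + 17 − 3 + 16 + 7)/6 = 31/3
E[X | Bag 2] = (12 + 18 + 15)/3 = 15
E[X] = (1/5)·31/3 + (4/5)·15 = 211/15 ≈ 14.067

14.067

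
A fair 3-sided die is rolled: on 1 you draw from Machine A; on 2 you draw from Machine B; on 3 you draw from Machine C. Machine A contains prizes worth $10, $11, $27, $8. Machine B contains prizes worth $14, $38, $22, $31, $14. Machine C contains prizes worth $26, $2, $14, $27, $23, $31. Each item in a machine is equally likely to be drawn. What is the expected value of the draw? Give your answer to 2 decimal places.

E[X | Machine A] = (10 + 11 + 27 + 8)/4 = 14
E[X | Machine B] = (14 + 38 + 22 + 31 + 14)/5 = 119/5
E[X | Machine C] = (26 + 2 + 14 + 27 + 23 + 31)/6 = 41/2
E[X] = (1/3)·14 + (1/3)·119/5 + (1/3)·41/2 = 583/30 ≈ 19.43

$19.43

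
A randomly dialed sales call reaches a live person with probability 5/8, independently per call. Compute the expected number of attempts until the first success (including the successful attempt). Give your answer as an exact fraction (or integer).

8/5

For a geometric distribution, E[trials] = 1/p = 1/(5/8) = 8/5.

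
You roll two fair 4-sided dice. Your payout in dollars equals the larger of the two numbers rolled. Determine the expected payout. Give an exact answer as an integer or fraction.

25/8 dollars

Distribution of the larger of the two numbers rolled: 1 w.p. 1/16, 2 w.p. 3/16, 3 w.p. 5/16, 4 w.p. 7/16
E[payout] = (1/16)·1 + (3/16)·2 + (5/16)·3 + (7/16)·4 = 25/8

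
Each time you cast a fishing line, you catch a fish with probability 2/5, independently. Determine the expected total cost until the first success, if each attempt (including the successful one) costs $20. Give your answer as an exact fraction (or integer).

$50

E[#attempts] = 1/p = 5/2; E[cost] = 20·5/2 = 50.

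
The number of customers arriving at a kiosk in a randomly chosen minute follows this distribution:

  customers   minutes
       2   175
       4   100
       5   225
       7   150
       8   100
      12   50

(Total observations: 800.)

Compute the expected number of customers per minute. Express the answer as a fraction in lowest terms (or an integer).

173/32

Total = 800, so P(customers=2) = 175/800, etc.
E[X] = (7/32)·2 + (1/8)·4 + (9/32)·5 + (3/16)·7 + (1/8)·8 + (1/16)·12
     = 173/32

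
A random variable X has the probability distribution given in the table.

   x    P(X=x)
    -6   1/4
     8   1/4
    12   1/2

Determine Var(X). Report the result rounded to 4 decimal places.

E[X] = (1/4)·(-6) + (1/4)·8 + (1/2)·12 = 13/2
E[X²] = (1/4)·36 + (1/4)·64 + (1/2)·144 = 97
Var(X) = 97 − (13/2)² = 219/4 ≈ 54.7500

54.7500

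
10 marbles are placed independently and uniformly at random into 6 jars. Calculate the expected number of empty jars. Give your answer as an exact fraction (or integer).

Let Xⱼ=1 if jar j is empty. P(Xⱼ=1) = ((6-1)/6)^10 = 9765625/60466176.
By linearity, E[#empty] = 6·9765625/60466176 = 9765625/10077696.

9765625/10077696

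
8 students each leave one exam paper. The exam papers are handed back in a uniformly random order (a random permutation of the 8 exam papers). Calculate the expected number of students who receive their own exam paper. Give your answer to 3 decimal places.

1.000

Let Xᵢ = 1 if person i gets their own exam paper. For each i, P(Xᵢ=1) = 1/8.
By linearity of expectation, E[X₁+…+X_8] = 8·(1/8) = 1.
≈ 1.000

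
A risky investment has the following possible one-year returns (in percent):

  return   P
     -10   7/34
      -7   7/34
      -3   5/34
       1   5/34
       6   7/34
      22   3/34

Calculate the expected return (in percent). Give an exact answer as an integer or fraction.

-21/34

E[X] = (7/34)·(-10) + (7/34)·(-7) + (5/34)·(-3) + (5/34)·1 + (7/34)·6 + (3/34)·22
     = -21/34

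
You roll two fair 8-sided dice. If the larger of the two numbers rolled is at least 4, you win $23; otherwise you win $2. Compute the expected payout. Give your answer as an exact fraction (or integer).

E[payout] = (9/64)·2 + (55/64)·23 = 1283/64

1283/64 dollars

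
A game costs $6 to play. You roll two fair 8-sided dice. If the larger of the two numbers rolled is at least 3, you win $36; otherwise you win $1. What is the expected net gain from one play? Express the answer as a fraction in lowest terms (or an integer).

E[payout] = (1/16)·1 + (15/16)·36 = 541/16
Expected profit = 541/16 − 6 = 445/16

445/16 dollars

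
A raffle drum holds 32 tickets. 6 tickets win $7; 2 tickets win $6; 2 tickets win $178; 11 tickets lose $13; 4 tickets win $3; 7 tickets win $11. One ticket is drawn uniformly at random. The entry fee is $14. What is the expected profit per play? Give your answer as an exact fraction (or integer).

-23/8 dollars

E[payout] = (6/32)·7 + (2/32)·6 + (2/32)·178 + (11/32)·(-13) + (4/32)·3 + (7/32)·11 = 89/8
Expected profit = 89/8 − 14 = -23/8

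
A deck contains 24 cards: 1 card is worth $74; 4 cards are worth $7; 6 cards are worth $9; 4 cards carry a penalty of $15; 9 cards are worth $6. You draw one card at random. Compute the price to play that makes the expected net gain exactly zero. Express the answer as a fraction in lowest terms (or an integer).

25/4 dollars

E[payout] = (1/24)·74 + (4/24)·7 + (6/24)·9 + (4/24)·(-15) + (9/24)·6 = 25/4
Fair fee = E[payout] = 25/4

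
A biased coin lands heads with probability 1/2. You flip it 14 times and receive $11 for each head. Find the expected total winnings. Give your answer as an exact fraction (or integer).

$77

E[#heads] = 14·1/2 = 7 (linearity over flips).
E[winnings] = 11·7 = 77.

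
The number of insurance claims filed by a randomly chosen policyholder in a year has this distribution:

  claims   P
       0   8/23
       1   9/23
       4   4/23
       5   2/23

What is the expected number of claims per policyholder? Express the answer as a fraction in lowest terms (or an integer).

35/23

E[X] = (8/23)·0 + (9/23)·1 + (4/23)·4 + (2/23)·5
     = 35/23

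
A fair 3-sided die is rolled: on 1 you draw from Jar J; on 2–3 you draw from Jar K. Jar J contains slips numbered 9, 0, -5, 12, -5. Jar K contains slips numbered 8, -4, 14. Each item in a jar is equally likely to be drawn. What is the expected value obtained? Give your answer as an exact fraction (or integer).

71/15

E[X | Jar J] = (9 + 0 − 5 + 12 − 5)/5 = 11/5
E[X | Jar K] = (8 − 4 + 14)/3 = 6
E[X] = (1/3)·11/5 + (2/3)·6 = 71/15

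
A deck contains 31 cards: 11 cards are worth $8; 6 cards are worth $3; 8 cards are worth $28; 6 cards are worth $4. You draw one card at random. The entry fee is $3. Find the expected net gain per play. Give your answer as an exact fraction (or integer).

E[payout] = (11/31)·8 + (6/31)·3 + (8/31)·28 + (6/31)·4 = 354/31
Expected profit = 354/31 − 3 = 261/31

261/31 dollars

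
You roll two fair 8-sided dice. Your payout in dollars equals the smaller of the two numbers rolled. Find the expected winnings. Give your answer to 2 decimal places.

$3.19

Distribution of the smaller of the two numbers rolled: 1 w.p. 15/64, 2 w.p. 13/64, 3 w.p. 11/64, 4 w.p. 9/64, 5 w.p. 7/64, 6 w.p. 5/64, …
E[payout] = (15/64)·1 + (13/64)·2 + (11/64)·3 + (9/64)·4 + (7/64)·5 + (5/64)·6 + (3/64)·7 + (1/64)·8 = 51/16
≈ $3.19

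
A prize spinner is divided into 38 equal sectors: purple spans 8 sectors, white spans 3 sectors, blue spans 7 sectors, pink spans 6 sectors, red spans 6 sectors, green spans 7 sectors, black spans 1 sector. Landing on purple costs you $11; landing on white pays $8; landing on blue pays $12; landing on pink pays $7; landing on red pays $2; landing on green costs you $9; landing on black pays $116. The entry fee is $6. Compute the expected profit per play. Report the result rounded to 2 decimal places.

-$2.66

E[payout] = (8/38)·(-11) + (3/38)·8 + (7/38)·12 + (6/38)·7 + (6/38)·2 + (7/38)·(-9) + (1/38)·116 = 127/38
Expected profit = 127/38 − 6 = -101/38 ≈ -$2.66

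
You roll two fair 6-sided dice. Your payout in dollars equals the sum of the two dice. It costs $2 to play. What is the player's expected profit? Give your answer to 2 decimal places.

Distribution of the sum of the two dice: 2 w.p. 1/36, 3 w.p. 1/18, 4 w.p. 1/12, 5 w.p. 1/9, 6 w.p. 5/36, 7 w.p. 1/6, …
E[payout] = (1/36)·2 + (1/18)·3 + (1/12)·4 + (1/9)·5 + (5/36)·6 + (1/6)·7 + (5/36)·8 + (1/9)·9 + (1/12)·10 + (1/18)·11 + (1/36)·12 = 7
Expected profit = 7 − 2 = 5 ≈ $5.00

$5.00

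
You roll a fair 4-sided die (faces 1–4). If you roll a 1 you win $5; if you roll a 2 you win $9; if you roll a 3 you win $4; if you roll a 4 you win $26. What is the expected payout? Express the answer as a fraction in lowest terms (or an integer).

E[payout] = (1/4)·4 + (1/4)·5 + (1/4)·9 + (1/4)·26 = 11

$11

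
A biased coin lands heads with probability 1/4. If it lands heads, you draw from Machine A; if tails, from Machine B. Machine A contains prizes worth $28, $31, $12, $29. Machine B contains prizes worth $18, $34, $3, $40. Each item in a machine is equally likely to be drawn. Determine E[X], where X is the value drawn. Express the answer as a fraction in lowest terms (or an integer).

E[X | Machine A] = (28 + 31 + 12 + 29)/4 = 25
E[X | Machine B] = (18 + 34 + 3 + 40)/4 = 95/4
E[X] = (1/4)·25 + (3/4)·95/4 = 385/16

385/16 dollars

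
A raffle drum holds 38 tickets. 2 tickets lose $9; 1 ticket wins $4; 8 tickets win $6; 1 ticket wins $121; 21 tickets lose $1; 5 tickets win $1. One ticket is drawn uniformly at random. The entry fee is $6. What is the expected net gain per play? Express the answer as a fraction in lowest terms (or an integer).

-89/38 dollars

E[payout] = (2/38)·(-9) + (1/38)·4 + (8/38)·6 + (1/38)·121 + (21/38)·(-1) + (5/38)·1 = 139/38
Expected profit = 139/38 − 6 = -89/38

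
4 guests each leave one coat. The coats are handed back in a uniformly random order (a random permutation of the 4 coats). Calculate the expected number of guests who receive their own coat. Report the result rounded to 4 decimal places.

Let Xᵢ = 1 if person i gets their own coat. For each i, P(Xᵢ=1) = 1/4.
By linearity of expectation, E[X₁+…+X_4] = 4·(1/4) = 1.
≈ 1.0000

1.0000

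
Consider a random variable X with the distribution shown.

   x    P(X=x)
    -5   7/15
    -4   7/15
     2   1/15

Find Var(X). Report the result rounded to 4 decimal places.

2.8622

E[X] = (7/15)·(-5) + (7/15)·(-4) + (1/15)·2 = -61/15
E[X²] = (7/15)·25 + (7/15)·16 + (1/15)·4 = 97/5
Var(X) = 97/5 − (-61/15)² = 644/225 ≈ 2.8622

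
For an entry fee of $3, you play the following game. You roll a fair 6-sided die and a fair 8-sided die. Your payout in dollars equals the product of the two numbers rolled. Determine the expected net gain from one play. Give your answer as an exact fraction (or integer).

51/4 dollars

Distribution of the product of the two numbers rolled: 1 w.p. 1/48, 2 w.p. 1/24, 3 w.p. 1/24, 4 w.p. 1/16, 5 w.p. 1/24, 6 w.p. 1/12, …
E[payout] = (1/48)·1 + (1/24)·2 + (1/24)·3 + (1/16)·4 + (1/24)·5 + (1/12)·6 + (1/48)·7 + (1/16)·8 + (1/48)·9 + (1/24)·10 + (1/12)·12 + (1/48)·14 + (1/24)·15 + (1/24)·16 + (1/24)·18 + (1/24)·20 + (1/48)·21 + (1/16)·24 + (1/48)·25 + (1/48)·28 + (1/24)·30 + (1/48)·32 + (1/48)·35 + (1/48)·36 + (1/48)·40 + (1/48)·42 + (1/48)·48 = 63/4
Expected profit = 63/4 − 3 = 51/4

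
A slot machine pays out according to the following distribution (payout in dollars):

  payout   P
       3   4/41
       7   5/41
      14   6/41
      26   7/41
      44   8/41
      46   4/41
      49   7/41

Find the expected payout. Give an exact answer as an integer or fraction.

1192/41 dollars

E[X] = (4/41)·3 + (5/41)·7 + (6/41)·14 + (7/41)·26 + (8/41)·44 + (4/41)·46 + (7/41)·49
     = 1192/41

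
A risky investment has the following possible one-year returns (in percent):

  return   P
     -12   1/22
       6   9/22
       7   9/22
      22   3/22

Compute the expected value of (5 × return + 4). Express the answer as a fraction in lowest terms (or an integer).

943/22

E[5x+4] = (1/22)·(-56) + (9/22)·34 + (9/22)·39 + (3/22)·114
     = 943/22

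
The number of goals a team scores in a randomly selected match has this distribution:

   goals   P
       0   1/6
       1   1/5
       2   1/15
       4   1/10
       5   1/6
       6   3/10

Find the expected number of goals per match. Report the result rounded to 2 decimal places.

E[X] = (1/6)·0 + (1/5)·1 + (1/15)·2 + (1/10)·4 + (1/6)·5 + (3/10)·6
     = 101/30 ≈ 3.37

3.37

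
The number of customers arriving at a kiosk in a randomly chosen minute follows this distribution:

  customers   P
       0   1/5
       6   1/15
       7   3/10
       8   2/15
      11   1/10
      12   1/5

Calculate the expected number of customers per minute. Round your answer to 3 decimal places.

E[X] = (1/5)·0 + (1/15)·6 + (3/10)·7 + (2/15)·8 + (1/10)·11 + (1/5)·12
     = 106/15 ≈ 7.067

7.067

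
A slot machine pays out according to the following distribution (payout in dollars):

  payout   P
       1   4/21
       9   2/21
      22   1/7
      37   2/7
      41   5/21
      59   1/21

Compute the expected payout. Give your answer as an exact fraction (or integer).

E[X] = (4/21)·1 + (2/21)·9 + (1/7)·22 + (2/7)·37 + (5/21)·41 + (1/21)·59
     = 82/3

82/3 dollars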